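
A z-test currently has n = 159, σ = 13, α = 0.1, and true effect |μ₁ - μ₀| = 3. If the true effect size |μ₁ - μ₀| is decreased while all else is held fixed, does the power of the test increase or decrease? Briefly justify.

Power decreases: a smaller true effect decreases the non-centrality λ = |μ₁ - μ₀|/(σ/√n).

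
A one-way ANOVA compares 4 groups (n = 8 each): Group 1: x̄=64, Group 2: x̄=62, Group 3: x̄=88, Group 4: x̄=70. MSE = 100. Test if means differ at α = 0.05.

Grand mean = 71.0. SS_between = 3360.0, MS_between = 1120.0. F = 11.2, F_crit ≈ 2.947. Reject H₀.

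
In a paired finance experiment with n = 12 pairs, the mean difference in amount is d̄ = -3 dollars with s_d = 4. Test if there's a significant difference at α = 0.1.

t = d̄/(s_d/√n) = -3/(4/√12) = -2.598. df = 11, critical t = ±1.796. Reject H₀.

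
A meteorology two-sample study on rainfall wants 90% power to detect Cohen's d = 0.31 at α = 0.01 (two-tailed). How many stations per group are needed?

z_{α/2} = 2.576, z_β = Φ⁻¹(0.9) = 1.282. For small effect (d = 0.31): n per group = 2(z_{α/2} + z_β)²/d² = 2(2.576 + 1.282)²/0.31² = 309.8 → 310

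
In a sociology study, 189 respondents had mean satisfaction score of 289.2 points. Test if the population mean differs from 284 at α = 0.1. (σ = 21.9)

z = (x̄ - μ₀)/(σ/√n) = (289.2 - 284)/(21.9/√189) = 3.264. Critical value: ±1.645. Since |3.264| > 1.645, Reject H₀.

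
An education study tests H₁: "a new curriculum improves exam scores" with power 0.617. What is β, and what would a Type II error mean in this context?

β = 1 - power = 1 - 0.617 = 0.383. A Type II error is failing to reject H₀ when H₀ is false (false negative) — here, failing to conclude that a new curriculum improves exam scores when in fact it is true. Consequence: keeping the old curriculum when the new one would have helped students.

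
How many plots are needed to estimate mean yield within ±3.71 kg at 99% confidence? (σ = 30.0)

n = (z*σ/E)² = (2.576×30.0/3.71)² = 433.9 → n = 434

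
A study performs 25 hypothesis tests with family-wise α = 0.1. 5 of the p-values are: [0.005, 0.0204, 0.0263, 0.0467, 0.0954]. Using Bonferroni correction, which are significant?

Bonferroni α = 0.1/25 = 0.004. None of the given p-values are significant.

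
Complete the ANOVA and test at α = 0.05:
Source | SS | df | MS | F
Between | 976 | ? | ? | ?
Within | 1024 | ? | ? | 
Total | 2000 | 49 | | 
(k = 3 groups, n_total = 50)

df_between = 2, df_within = 47. MS_between = 488.0, MS_within = 21.79. F = 22.398, F_crit ≈ 3.195. Reject H₀.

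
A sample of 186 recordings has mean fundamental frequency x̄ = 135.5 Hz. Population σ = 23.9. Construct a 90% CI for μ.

CI = x̄ ± z*(σ/√n) = 135.5 ± 1.645(23.9/√186) = 135.5 ± 2.88 = (132.62, 138.38)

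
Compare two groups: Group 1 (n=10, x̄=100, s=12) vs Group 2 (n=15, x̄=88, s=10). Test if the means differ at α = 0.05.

Pooled sp = 10.83. t = 2.715, df = 23. Critical t = ±2.069. Reject H₀.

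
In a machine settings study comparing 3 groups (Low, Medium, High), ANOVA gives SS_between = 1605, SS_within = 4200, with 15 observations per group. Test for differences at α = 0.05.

df_between = 2, df_within = 42. F = MS_between/MS_within = 802.5/100.0 = 8.025. F_crit ≈ 3.22. Reject H₀. At least one mean differs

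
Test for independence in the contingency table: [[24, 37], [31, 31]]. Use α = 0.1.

χ² = 1.412. df = 1, critical = 2.706. Fail to reject H₀. No evidence of dependence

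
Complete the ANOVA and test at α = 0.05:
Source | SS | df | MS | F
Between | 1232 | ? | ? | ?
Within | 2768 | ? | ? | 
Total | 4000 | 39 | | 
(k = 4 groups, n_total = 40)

df_between = 3, df_within = 36. MS_between = 410.67, MS_within = 76.89. F = 5.341, F_crit ≈ 2.866. Reject H₀.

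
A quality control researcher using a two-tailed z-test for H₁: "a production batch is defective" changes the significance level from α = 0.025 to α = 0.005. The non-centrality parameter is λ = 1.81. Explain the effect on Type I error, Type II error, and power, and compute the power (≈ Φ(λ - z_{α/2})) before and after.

Decreasing α from 0.025 to 0.005:
• Type I error rate decreases (α is the Type I rate by definition).
• Critical value moves from z_{α/2} = 2.241 to 2.807, so power = Φ(λ - z_{α/2}) goes from Φ(1.81 - 2.241) = 0.333 to Φ(1.81 - 2.807) = 0.159.
• Type II error rate β = 1 - power therefore increases (0.667 → 0.841).
Appropriate when false positives are costly — here, scrapping a good batch — wasted material and cost for no reason.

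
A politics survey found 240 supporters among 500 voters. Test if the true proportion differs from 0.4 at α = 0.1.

p̂ = 0.48, p₀ = 0.4. z = (p̂ - p₀)/√(p₀(1-p₀)/n) = 3.651. Critical: ±1.645. Reject H₀.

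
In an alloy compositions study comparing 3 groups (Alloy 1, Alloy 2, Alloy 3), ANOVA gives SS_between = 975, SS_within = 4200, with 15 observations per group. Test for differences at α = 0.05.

df_between = 2, df_within = 42. F = MS_between/MS_within = 487.5/100.0 = 4.875. F_crit ≈ 3.22. Reject H₀. At least one mean differs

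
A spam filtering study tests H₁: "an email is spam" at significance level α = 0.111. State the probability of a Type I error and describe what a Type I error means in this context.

P(Type I error) = α = 0.111. A Type I error is rejecting H₀ when H₀ is actually true (false positive) — here, concluding that an email is spam when in fact this is not the case. Consequence: a legitimate email is sent to the spam folder and the user misses it.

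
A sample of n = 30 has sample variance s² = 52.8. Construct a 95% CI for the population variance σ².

df = 29. χ²_{0.025} = 45.722, χ²_{0.975} = 16.047. CI for σ² = ((n-1)s²/χ²_{α/2}, (n-1)s²/χ²_{1-α/2}) = (29·52.8/45.722, 29·52.8/16.047) = (33.49, 95.42)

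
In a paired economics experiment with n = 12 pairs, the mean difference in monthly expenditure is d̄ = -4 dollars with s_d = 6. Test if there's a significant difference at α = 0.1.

t = d̄/(s_d/√n) = -4/(6/√12) = -2.309. df = 11, critical t = ±1.796. Reject H₀.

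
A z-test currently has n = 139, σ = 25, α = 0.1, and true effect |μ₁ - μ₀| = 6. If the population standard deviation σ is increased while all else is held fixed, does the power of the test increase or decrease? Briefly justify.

Power decreases: a larger σ inflates the standard error σ/√n, pulling the sampling distribution under H₁ back toward the critical value.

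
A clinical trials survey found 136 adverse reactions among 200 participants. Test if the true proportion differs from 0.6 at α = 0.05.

p̂ = 0.68, p₀ = 0.6. z = (p̂ - p₀)/√(p₀(1-p₀)/n) = 2.309. Critical: ±1.96. Reject H₀.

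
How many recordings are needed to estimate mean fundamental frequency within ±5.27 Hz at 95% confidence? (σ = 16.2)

n = (z*σ/E)² = (1.96×16.2/5.27)² = 36.3 → n = 37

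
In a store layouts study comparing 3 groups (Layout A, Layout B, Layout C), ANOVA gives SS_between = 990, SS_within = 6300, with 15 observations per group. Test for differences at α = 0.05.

df_between = 2, df_within = 42. F = MS_between/MS_within = 495.0/150.0 = 3.3. F_crit ≈ 3.22. Reject H₀. At least one mean differs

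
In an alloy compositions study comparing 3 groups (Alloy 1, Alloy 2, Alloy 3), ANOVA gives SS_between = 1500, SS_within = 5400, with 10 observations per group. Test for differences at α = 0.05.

df_between = 2, df_within = 27. F = MS_between/MS_within = 750.0/200.0 = 3.75. F_crit ≈ 3.354. Reject H₀. At least one mean differs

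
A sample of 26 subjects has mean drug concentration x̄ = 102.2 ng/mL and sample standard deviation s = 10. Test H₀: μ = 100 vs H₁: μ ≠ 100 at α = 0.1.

t = (x̄ - μ₀)/(s/√n) = (102.2 - 100)/(10/√26) = 1.122. df = 25, critical t = ±1.708. Fail to reject H₀.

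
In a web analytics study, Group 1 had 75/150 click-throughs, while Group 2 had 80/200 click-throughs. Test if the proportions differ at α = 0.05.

p̂₁ = 0.5, p̂₂ = 0.4, pooled p̂ = 0.443. z = 1.864. Critical: ±1.96. Fail to reject H₀.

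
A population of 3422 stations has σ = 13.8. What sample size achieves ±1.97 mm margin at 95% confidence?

Without FPC: n₀ = (1.96×13.8/1.97)² = 188.512. With FPC: n = n₀N/(n₀+N-1) = 178.7 → n = 179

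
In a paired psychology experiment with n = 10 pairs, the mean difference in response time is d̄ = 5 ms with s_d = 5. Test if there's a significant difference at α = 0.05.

t = d̄/(s_d/√n) = 5/(5/√10) = 3.162. df = 9, critical t = ±2.262. Reject H₀.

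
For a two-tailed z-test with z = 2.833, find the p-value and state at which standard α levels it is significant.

p = 2·P(Z > |2.833|) = 2·(1 - Φ(2.833)) ≈ 0.0046. Significant at α = 0.1; Significant at α = 0.05; Significant at α = 0.01.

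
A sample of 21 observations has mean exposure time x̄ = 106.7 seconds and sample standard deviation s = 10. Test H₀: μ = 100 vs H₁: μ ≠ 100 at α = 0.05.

t = (x̄ - μ₀)/(s/√n) = (106.7 - 100)/(10/√21) = 3.07. df = 20, critical t = ±2.086. Reject H₀.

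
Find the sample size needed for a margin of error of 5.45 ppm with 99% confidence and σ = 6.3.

n = (z*σ/E)² = (2.576×6.3/5.45)² = 8.9 → n = 9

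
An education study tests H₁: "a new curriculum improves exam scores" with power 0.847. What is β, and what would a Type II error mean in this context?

β = 1 - power = 1 - 0.847 = 0.153. A Type II error is failing to reject H₀ when H₀ is false (false negative) — here, failing to conclude that a new curriculum improves exam scores when in fact it is true. Consequence: keeping the old curriculum when the new one would have helped students.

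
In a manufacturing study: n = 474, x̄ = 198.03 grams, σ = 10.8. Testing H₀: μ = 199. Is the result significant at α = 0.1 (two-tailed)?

z = (198.03 - 199)/(10.8/√474) = -1.955. Since |z| > 1.645, significant at α = 0.1.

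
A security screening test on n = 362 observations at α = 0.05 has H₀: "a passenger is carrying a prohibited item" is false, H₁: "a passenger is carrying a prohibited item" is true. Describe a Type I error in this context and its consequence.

Type I error: rejecting H₀ when it is true — concluding that a passenger is carrying a prohibited item when in fact it is not. Consequence: detaining an innocent passenger — delay and inconvenience.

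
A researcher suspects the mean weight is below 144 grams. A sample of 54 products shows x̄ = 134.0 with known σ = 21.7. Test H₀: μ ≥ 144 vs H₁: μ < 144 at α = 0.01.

z = -3.386. Critical value: -2.33. Reject H₀.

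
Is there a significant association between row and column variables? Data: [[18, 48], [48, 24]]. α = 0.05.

χ² = 21.416. df = 1, critical = 3.841. Reject H₀. Variables are dependent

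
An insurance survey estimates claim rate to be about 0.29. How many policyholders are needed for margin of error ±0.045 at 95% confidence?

n = z²p(1-p)/E² = 1.96²×0.29×0.71/0.045² = 390.6 → n = 391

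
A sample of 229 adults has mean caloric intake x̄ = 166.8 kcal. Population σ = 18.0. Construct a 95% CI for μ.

CI = x̄ ± z*(σ/√n) = 166.8 ± 1.96(18.0/√229) = 166.8 ± 2.33 = (164.47, 169.13)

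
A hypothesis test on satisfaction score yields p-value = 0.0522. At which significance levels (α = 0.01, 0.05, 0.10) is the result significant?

p = 0.0522. Significant at: α = 0.1.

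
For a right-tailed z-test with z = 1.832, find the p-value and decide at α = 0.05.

p = P(Z > 1.832) = 1 - Φ(1.832) ≈ 0.0335. Since p < 0.05, reject H₀ (significant) at α = 0.05.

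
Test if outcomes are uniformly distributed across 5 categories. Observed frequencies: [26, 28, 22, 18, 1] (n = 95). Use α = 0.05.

Expected = 19 each. χ² = Σ(O-E)²/E = 24.421. df = 4, critical value = 9.488. Reject H₀.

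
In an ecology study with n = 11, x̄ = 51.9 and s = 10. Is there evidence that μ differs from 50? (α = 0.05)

t = (x̄ - μ₀)/(s/√n) = (51.9 - 50)/(10/√11) = 0.63. df = 10, critical t = ±2.228. Fail to reject H₀.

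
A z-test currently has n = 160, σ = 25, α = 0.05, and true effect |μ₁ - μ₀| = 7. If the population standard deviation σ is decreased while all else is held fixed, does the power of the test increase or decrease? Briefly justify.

Power increases: a smaller σ shrinks the standard error σ/√n, moving the sampling distribution under H₁ further from the critical value.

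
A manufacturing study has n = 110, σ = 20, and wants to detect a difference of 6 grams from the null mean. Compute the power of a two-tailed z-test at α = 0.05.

SE = σ/√n = 20/√110 = 1.907. Non-centrality λ = d/SE = 6/1.907 = 3.146. Power ≈ Φ(λ - z_{α/2}) = Φ(3.146 - 1.96) = Φ(1.186) = 0.882.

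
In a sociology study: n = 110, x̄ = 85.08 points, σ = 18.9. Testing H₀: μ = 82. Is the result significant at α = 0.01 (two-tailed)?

z = (85.08 - 82)/(18.9/√110) = 1.709. Since |z| ≤ 2.576, not significant at α = 0.01.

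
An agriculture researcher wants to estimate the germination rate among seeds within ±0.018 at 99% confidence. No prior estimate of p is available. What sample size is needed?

Conservative approach: use p = 0.5 (maximizes p(1-p) = 0.25). n = z²(0.25)/E² = 2.576²×0.25/0.018² = 5120.2 → n = 5121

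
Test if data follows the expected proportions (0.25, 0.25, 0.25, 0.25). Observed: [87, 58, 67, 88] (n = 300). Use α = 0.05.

Expected: [75.0, 75.0, 75.0, 75.0]. χ² = 8.88. df = 3, critical = 7.815. Reject H₀.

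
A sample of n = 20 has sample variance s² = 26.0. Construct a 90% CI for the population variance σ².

df = 19. χ²_{0.05} = 30.144, χ²_{0.95} = 10.117. CI for σ² = ((n-1)s²/χ²_{α/2}, (n-1)s²/χ²_{1-α/2}) = (19·26.0/30.144, 19·26.0/10.117) = (16.39, 48.83)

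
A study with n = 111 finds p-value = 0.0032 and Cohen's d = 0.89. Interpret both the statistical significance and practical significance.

Statistically significant (p = 0.0032 < 0.05). Cohen's d = 0.89 indicates a large effect size. Both statistical and practical significance should be considered.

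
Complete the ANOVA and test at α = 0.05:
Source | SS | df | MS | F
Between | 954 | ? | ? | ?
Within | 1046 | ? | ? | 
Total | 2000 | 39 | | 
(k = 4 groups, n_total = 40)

df_between = 3, df_within = 36. MS_between = 318.0, MS_within = 29.06. F = 10.945, F_crit ≈ 2.866. Reject H₀.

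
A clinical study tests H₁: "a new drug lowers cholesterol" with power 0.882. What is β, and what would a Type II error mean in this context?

β = 1 - power = 1 - 0.882 = 0.118. A Type II error is failing to reject H₀ when H₀ is false (false negative) — here, failing to conclude that a new drug lowers cholesterol when in fact it is true. Consequence: shelving an effective drug — patients miss out on a treatment that would have helped.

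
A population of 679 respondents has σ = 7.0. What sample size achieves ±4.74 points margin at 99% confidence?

Without FPC: n₀ = (2.576×7.0/4.74)² = 14.472. With FPC: n = n₀N/(n₀+N-1) = 14.2 → n = 15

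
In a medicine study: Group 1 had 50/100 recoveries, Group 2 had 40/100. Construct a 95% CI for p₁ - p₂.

p̂₁ = 0.5, p̂₂ = 0.4. Difference = 0.1. CI = (-0.037, 0.237)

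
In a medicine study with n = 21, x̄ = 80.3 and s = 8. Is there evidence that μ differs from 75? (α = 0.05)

t = (x̄ - μ₀)/(s/√n) = (80.3 - 75)/(8/√21) = 3.036. df = 20, critical t = ±2.086. Reject H₀.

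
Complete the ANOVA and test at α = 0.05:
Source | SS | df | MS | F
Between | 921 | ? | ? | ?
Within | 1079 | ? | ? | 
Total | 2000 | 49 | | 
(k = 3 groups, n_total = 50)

df_between = 2, df_within = 47. MS_between = 460.5, MS_within = 22.96. F = 20.059, F_crit ≈ 3.195. Reject H₀.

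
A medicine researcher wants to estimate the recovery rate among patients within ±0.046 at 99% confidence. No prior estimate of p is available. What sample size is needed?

Conservative approach: use p = 0.5 (maximizes p(1-p) = 0.25). n = z²(0.25)/E² = 2.576²×0.25/0.046² = 784.0 → n = 784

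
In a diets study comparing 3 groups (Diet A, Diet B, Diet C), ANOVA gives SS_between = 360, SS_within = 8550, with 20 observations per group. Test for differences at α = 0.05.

df_between = 2, df_within = 57. F = MS_between/MS_within = 180.0/150.0 = 1.2. F_crit ≈ 3.159. Fail to reject H₀.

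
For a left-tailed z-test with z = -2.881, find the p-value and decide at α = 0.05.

p = P(Z < -2.881) = Φ(-2.881) ≈ 0.002. Since p < 0.05, reject H₀ (significant) at α = 0.05.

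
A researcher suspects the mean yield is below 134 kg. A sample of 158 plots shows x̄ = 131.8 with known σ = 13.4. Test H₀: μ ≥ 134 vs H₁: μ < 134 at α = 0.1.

z = -2.064. Critical value: -1.28. Reject H₀.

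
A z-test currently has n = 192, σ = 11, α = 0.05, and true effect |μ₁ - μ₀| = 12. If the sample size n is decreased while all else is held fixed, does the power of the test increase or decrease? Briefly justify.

Power decreases: a smaller n inflates the standard error σ/√n, pulling the sampling distribution under H₁ back toward the critical value.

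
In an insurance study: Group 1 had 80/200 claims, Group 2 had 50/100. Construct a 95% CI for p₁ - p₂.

p̂₁ = 0.4, p̂₂ = 0.5. Difference = -0.1. CI = (-0.219, 0.019)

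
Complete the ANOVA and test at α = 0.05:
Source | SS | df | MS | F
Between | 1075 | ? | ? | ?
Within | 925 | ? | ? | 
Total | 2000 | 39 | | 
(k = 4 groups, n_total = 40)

df_between = 3, df_within = 36. MS_between = 358.33, MS_within = 25.69. F = 13.946, F_crit ≈ 2.866. Reject H₀.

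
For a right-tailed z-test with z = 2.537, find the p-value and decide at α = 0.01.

p = P(Z > 2.537) = 1 - Φ(2.537) ≈ 0.0056. Since p < 0.01, reject H₀ (significant) at α = 0.01.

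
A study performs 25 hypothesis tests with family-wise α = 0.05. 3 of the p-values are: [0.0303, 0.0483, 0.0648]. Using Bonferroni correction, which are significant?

Bonferroni α = 0.05/25 = 0.002. None of the given p-values are significant.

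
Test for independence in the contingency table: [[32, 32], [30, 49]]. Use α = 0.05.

χ² = 2.082. df = 1, critical = 3.841. Fail to reject H₀. No evidence of dependence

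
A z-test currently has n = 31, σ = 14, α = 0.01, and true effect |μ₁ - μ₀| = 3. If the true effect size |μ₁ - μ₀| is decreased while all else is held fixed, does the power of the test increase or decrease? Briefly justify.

Power decreases: a smaller true effect decreases the non-centrality λ = |μ₁ - μ₀|/(σ/√n).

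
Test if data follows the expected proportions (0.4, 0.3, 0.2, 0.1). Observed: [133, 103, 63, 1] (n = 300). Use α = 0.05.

Expected: [120.0, 90.0, 60.0, 30.0]. χ² = 31.469. df = 3, critical = 7.815. Reject H₀.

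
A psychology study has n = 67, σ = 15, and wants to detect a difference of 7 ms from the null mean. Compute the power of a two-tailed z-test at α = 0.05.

SE = σ/√n = 15/√67 = 1.833. Non-centrality λ = d/SE = 7/1.833 = 3.82. Power ≈ Φ(λ - z_{α/2}) = Φ(3.82 - 1.96) = Φ(1.86) = 0.969.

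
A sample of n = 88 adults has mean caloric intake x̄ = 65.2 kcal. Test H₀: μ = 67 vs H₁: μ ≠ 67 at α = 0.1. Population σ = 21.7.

z = (x̄ - μ₀)/(σ/√n) = (65.2 - 67)/(21.7/√88) = -0.778. Critical value: ±1.645. Since |-0.778| ≤ 1.645, Fail to reject H₀.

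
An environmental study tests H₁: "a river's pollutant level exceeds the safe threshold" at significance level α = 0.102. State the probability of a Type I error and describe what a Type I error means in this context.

P(Type I error) = α = 0.102. A Type I error is rejecting H₀ when H₀ is actually true (false positive) — here, concluding that a river's pollutant level exceeds the safe threshold when in fact this is not the case. Consequence: shutting down a compliant factory unnecessarily.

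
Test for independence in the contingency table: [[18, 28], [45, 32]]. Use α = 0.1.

χ² = 4.298. df = 1, critical = 2.706. Reject H₀. Variables are dependent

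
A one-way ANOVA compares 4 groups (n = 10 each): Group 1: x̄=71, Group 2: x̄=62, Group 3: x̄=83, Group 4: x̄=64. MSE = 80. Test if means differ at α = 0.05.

Grand mean = 70.0. SS_between = 2700.0, MS_between = 900.0. F = 11.25, F_crit ≈ 2.866. Reject H₀.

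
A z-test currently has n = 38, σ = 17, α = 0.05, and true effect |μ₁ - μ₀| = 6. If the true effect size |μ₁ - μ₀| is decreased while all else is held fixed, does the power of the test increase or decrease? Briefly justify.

Power decreases: a smaller true effect decreases the non-centrality λ = |μ₁ - μ₀|/(σ/√n).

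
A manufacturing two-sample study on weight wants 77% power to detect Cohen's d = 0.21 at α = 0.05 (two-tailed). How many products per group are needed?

z_{α/2} = 1.96, z_β = Φ⁻¹(0.77) = 0.739. For small effect (d = 0.21): n per group = 2(z_{α/2} + z_β)²/d² = 2(1.96 + 0.739)²/0.21² = 330.4 → 331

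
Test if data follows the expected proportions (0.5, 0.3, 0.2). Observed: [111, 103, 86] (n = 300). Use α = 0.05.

Expected: [150.0, 90.0, 60.0]. χ² = 23.284. df = 2, critical = 5.991. Reject H₀.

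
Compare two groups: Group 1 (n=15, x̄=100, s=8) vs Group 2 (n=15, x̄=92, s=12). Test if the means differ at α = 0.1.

Pooled sp = 10.2. t = 2.148, df = 28. Critical t = ±1.701. Reject H₀.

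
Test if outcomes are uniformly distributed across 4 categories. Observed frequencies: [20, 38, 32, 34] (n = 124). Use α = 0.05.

Expected = 31 each. χ² = Σ(O-E)²/E = 5.806. df = 3, critical value = 7.815. Fail to reject H₀.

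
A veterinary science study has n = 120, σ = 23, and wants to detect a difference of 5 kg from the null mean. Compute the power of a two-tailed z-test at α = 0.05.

SE = σ/√n = 23/√120 = 2.1. Non-centrality λ = d/SE = 5/2.1 = 2.381. Power ≈ Φ(λ - z_{α/2}) = Φ(2.381 - 1.96) = Φ(0.421) = 0.663.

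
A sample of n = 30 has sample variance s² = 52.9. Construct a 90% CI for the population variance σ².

df = 29. χ²_{0.05} = 42.557, χ²_{0.95} = 17.708. CI for σ² = ((n-1)s²/χ²_{α/2}, (n-1)s²/χ²_{1-α/2}) = (29·52.9/42.557, 29·52.9/17.708) = (36.05, 86.63)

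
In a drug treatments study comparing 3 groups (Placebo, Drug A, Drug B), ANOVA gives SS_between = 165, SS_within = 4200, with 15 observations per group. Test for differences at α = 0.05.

df_between = 2, df_within = 42. F = MS_between/MS_within = 82.5/100.0 = 0.825. F_crit ≈ 3.22. Fail to reject H₀.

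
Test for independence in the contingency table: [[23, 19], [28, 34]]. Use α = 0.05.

χ² = 0.923. df = 1, critical = 3.841. Fail to reject H₀. No evidence of dependence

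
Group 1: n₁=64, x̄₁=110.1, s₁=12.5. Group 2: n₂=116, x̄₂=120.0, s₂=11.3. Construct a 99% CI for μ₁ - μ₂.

Difference = -9.9. SE = √(12.5²/64 + 11.3²/116) = 1.882. CI = (-14.75, -5.05)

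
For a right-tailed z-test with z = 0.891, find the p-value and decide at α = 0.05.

p = P(Z > 0.891) = 1 - Φ(0.891) ≈ 0.1865. Since p ≥ 0.05, fail to reject H₀ (not significant) at α = 0.05.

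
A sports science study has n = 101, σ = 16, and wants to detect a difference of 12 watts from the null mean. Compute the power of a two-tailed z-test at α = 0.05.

SE = σ/√n = 16/√101 = 1.592. Non-centrality λ = d/SE = 12/1.592 = 7.537. Power ≈ Φ(λ - z_{α/2}) = Φ(7.537 - 1.96) = Φ(5.577) = 1.0.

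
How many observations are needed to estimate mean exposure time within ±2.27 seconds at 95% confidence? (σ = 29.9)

n = (z*σ/E)² = (1.96×29.9/2.27)² = 666.5 → n = 667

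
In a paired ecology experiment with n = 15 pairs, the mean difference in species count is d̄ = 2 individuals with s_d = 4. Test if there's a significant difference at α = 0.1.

t = d̄/(s_d/√n) = 2/(4/√15) = 1.936. df = 14, critical t = ±1.761. Reject H₀.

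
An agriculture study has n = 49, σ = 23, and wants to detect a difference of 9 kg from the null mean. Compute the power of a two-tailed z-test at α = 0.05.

SE = σ/√n = 23/√49 = 3.286. Non-centrality λ = d/SE = 9/3.286 = 2.739. Power ≈ Φ(λ - z_{α/2}) = Φ(2.739 - 1.96) = Φ(0.779) = 0.782.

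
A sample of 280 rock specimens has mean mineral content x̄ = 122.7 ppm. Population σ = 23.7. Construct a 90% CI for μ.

CI = x̄ ± z*(σ/√n) = 122.7 ± 1.645(23.7/√280) = 122.7 ± 2.33 = (120.37, 125.03)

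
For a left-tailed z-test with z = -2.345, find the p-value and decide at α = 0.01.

p = P(Z < -2.345) = Φ(-2.345) ≈ 0.0095. Since p < 0.01, reject H₀ (significant) at α = 0.01.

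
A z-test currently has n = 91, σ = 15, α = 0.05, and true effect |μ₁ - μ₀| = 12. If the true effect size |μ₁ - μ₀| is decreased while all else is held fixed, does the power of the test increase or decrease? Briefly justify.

Power decreases: a smaller true effect decreases the non-centrality λ = |μ₁ - μ₀|/(σ/√n).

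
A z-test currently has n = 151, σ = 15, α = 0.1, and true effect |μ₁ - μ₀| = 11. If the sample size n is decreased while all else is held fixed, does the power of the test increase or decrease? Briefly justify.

Power decreases: a smaller n inflates the standard error σ/√n, pulling the sampling distribution under H₁ back toward the critical value.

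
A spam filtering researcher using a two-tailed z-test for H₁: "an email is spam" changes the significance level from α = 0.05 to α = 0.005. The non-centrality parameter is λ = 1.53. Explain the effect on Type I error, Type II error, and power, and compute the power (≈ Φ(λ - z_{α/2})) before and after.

Decreasing α from 0.05 to 0.005:
• Type I error rate decreases (α is the Type I rate by definition).
• Critical value moves from z_{α/2} = 1.96 to 2.807, so power = Φ(λ - z_{α/2}) goes from Φ(1.53 - 1.96) = 0.334 to Φ(1.53 - 2.807) = 0.101.
• Type II error rate β = 1 - power therefore increases (0.666 → 0.899).
Appropriate when false positives are costly — here, a legitimate email is sent to the spam folder and the user misses it.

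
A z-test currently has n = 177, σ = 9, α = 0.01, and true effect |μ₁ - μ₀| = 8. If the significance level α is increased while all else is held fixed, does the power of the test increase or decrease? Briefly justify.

Power increases: a larger α lowers the critical value, so more of the H₁ sampling distribution falls in the rejection region.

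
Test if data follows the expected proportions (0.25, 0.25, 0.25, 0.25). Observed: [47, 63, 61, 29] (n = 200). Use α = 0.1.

Expected: [50.0, 50.0, 50.0, 50.0]. χ² = 14.8. df = 3, critical = 6.251. Reject H₀.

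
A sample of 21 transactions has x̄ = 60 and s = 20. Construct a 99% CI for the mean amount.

CI = x̄ ± t*(s/√n) = 60 ± 2.845(20/√21) = (47.58, 72.42)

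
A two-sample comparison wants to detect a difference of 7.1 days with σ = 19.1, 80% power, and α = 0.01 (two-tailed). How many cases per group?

n per group = 2(z_α/2 + z_β)²σ²/d² = 2×(2.576 + 0.84)²×19.1²/7.1² = 168.9 → n = 169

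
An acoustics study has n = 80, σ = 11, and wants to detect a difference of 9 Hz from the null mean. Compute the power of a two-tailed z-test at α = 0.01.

SE = σ/√n = 11/√80 = 1.23. Non-centrality λ = d/SE = 9/1.23 = 7.318. Power ≈ Φ(λ - z_{α/2}) = Φ(7.318 - 2.576) = Φ(4.742) = 1.0.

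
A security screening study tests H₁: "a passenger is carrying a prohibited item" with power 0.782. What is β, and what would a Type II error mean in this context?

β = 1 - power = 1 - 0.782 = 0.218. A Type II error is failing to reject H₀ when H₀ is false (false negative) — here, failing to conclude that a passenger is carrying a prohibited item when in fact it is true. Consequence: letting a prohibited item through — security breach.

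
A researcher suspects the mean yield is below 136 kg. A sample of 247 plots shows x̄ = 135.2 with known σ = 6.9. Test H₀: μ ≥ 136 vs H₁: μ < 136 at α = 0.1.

z = -1.822. Critical value: -1.28. Reject H₀.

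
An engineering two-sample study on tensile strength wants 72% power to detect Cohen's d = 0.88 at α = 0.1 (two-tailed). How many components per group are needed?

z_{α/2} = 1.645, z_β = Φ⁻¹(0.72) = 0.583. For large effect (d = 0.88): n per group = 2(z_{α/2} + z_β)²/d² = 2(1.645 + 0.583)²/0.88² = 12.8 → 13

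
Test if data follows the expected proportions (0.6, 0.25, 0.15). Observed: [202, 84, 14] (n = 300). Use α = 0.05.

Expected: [180.0, 75.0, 45.0]. χ² = 25.124. df = 2, critical = 5.991. Reject H₀.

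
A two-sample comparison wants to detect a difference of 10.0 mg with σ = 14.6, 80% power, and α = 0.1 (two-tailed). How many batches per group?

n per group = 2(z_α/2 + z_β)²σ²/d² = 2×(1.645 + 0.84)²×14.6²/10.0² = 26.3 → n = 27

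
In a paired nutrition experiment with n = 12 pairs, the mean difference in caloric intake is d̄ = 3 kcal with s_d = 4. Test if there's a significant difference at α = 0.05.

t = d̄/(s_d/√n) = 3/(4/√12) = 2.598. df = 11, critical t = ±2.201. Reject H₀.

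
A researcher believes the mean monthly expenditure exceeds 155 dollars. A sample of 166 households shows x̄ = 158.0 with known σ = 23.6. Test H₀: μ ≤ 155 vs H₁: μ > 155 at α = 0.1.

z = 1.638. Critical value: 1.28. Reject H₀.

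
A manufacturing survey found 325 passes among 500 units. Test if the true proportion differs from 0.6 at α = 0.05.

p̂ = 0.65, p₀ = 0.6. z = (p̂ - p₀)/√(p₀(1-p₀)/n) = 2.282. Critical: ±1.96. Reject H₀.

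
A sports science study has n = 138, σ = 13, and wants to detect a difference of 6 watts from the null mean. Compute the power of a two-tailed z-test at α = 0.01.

SE = σ/√n = 13/√138 = 1.107. Non-centrality λ = d/SE = 6/1.107 = 5.422. Power ≈ Φ(λ - z_{α/2}) = Φ(5.422 - 2.576) = Φ(2.846) = 0.998.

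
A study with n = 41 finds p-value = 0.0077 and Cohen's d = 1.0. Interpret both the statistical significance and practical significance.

Statistically significant (p = 0.0077 < 0.05). Cohen's d = 1.0 indicates a large effect size. Both statistical and practical significance should be considered.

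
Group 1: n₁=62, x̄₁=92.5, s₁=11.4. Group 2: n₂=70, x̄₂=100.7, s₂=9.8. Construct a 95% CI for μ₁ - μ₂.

Difference = -8.2. SE = √(11.4²/62 + 9.8²/70) = 1.862. CI = (-11.85, -4.55)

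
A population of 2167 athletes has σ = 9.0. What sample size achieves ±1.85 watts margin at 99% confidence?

Without FPC: n₀ = (2.576×9.0/1.85)² = 157.048. With FPC: n = n₀N/(n₀+N-1) = 146.5 → n = 147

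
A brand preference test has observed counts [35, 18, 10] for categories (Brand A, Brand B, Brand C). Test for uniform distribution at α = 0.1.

Expected = 21 each. χ² = Σ(O-E)²/E = 15.524. df = 2, critical value = 4.605. Reject H₀.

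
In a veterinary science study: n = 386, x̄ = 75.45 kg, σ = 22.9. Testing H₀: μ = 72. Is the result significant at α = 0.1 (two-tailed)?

z = (75.45 - 72)/(22.9/√386) = 2.96. Since |z| > 1.645, significant at α = 0.1.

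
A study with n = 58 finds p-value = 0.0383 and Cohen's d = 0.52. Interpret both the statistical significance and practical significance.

Statistically significant (p = 0.0383 < 0.05). Cohen's d = 0.52 indicates a medium effect size. Both statistical and practical significance should be considered.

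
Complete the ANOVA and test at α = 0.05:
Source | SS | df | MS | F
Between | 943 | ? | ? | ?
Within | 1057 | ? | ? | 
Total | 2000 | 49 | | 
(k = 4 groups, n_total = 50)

df_between = 3, df_within = 46. MS_between = 314.33, MS_within = 22.98. F = 13.68, F_crit ≈ 2.807. Reject H₀.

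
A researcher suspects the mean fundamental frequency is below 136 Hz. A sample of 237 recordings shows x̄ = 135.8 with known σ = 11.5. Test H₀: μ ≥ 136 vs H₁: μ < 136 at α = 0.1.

z = -0.268. Critical value: -1.28. Fail to reject H₀.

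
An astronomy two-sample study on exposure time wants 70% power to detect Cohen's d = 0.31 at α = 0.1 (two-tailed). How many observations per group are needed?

z_{α/2} = 1.645, z_β = Φ⁻¹(0.7) = 0.524. For small effect (d = 0.31): n per group = 2(z_{α/2} + z_β)²/d² = 2(1.645 + 0.524)²/0.31² = 97.9 → 98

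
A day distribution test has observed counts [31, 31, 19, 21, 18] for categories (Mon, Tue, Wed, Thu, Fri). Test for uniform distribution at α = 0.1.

Expected = 24 each. χ² = Σ(O-E)²/E = 7.0. df = 4, critical value = 7.779. Fail to reject H₀.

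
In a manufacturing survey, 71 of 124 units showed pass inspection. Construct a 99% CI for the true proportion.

p̂ = 0.573. CI = p̂ ± z*√(p̂(1-p̂)/n) = (0.458, 0.687)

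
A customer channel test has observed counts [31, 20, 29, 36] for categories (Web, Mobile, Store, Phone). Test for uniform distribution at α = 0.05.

Expected = 29 each. χ² = Σ(O-E)²/E = 4.621. df = 3, critical value = 7.815. Fail to reject H₀.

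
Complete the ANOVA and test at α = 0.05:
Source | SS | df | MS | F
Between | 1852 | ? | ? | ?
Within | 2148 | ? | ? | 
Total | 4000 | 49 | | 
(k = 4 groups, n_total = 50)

df_between = 3, df_within = 46. MS_between = 617.33, MS_within = 46.7. F = 13.22, F_crit ≈ 2.807. Reject H₀.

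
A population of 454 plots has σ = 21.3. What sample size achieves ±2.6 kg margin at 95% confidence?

Without FPC: n₀ = (1.96×21.3/2.6)² = 257.825. With FPC: n = n₀N/(n₀+N-1) = 164.7 → n = 165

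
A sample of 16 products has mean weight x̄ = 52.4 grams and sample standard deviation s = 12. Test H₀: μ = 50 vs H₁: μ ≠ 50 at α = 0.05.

t = (x̄ - μ₀)/(s/√n) = (52.4 - 50)/(12/√16) = 0.8. df = 15, critical t = ±2.131. Fail to reject H₀.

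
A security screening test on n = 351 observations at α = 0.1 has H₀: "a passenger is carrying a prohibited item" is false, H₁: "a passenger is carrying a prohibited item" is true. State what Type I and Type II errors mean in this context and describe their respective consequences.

Type I (false positive): concluding that a passenger is carrying a prohibited item when it is not — detaining an innocent passenger — delay and inconvenience. Type II (false negative): failing to conclude that a passenger is carrying a prohibited item when it is — letting a prohibited item through — security breach. Which is costlier depends on domain priorities and is a judgement call rather than a statistical fact.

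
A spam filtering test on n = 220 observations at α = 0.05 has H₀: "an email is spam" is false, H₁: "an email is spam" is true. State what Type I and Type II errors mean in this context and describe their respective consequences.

Type I (false positive): concluding that an email is spam when it is not — a legitimate email is sent to the spam folder and the user misses it. Type II (false negative): failing to conclude that an email is spam when it is — a spam email lands in the inbox. Which is costlier depends on domain priorities and is a judgement call rather than a statistical fact.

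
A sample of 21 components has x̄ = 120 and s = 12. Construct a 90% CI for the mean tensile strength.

CI = x̄ ± t*(s/√n) = 120 ± 1.725(12/√21) = (115.48, 124.52)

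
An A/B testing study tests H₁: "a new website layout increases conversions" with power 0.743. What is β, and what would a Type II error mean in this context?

β = 1 - power = 1 - 0.743 = 0.257. A Type II error is failing to reject H₀ when H₀ is false (false negative) — here, failing to conclude that a new website layout increases conversions when in fact it is true. Consequence: discarding a layout that would have improved conversions — lost revenue.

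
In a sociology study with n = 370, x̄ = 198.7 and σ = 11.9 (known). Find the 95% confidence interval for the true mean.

CI = x̄ ± z*(σ/√n) = 198.7 ± 1.96(11.9/√370) = 198.7 ± 1.21 = (197.49, 199.91)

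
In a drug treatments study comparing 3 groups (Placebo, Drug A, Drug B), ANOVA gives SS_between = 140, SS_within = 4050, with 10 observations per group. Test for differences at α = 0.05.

df_between = 2, df_within = 27. F = MS_between/MS_within = 70.0/150.0 = 0.467. F_crit ≈ 3.354. Fail to reject H₀.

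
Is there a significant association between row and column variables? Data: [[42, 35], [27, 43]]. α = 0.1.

χ² = 3.757. df = 1, critical = 2.706. Reject H₀. Variables are dependent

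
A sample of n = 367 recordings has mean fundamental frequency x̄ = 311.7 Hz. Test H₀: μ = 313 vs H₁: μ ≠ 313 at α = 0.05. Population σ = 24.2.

z = (x̄ - μ₀)/(σ/√n) = (311.7 - 313)/(24.2/√367) = -1.029. Critical value: ±1.96. Since |-1.029| ≤ 1.96, Fail to reject H₀.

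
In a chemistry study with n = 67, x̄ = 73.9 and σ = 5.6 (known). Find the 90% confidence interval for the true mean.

CI = x̄ ± z*(σ/√n) = 73.9 ± 1.645(5.6/√67) = 73.9 ± 1.13 = (72.77, 75.03)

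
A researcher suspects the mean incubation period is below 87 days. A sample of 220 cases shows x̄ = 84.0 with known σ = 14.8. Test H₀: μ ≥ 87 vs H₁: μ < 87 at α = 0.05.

z = -3.007. Critical value: -1.645. Reject H₀.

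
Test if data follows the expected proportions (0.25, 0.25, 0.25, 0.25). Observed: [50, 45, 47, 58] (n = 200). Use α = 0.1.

Expected: [50.0, 50.0, 50.0, 50.0]. χ² = 1.96. df = 3, critical = 6.251. Fail to reject H₀.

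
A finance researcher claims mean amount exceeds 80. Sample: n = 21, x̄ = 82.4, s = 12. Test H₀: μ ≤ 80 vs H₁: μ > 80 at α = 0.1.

t = (82.4 - 80)/(12/√21) = 0.917, df = 20. Critical t = 1.325. Fail to reject H₀.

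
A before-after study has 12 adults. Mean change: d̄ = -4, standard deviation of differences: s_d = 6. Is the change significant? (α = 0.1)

t = d̄/(s_d/√n) = -4/(6/√12) = -2.309. df = 11, critical t = ±1.796. Reject H₀.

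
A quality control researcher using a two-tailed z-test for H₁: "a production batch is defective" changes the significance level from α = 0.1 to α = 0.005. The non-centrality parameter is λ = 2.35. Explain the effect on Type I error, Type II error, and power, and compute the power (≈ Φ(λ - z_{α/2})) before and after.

Decreasing α from 0.1 to 0.005:
• Type I error rate decreases (α is the Type I rate by definition).
• Critical value moves from z_{α/2} = 1.645 to 2.807, so power = Φ(λ - z_{α/2}) goes from Φ(2.35 - 1.645) = 0.76 to Φ(2.35 - 2.807) = 0.324.
• Type II error rate β = 1 - power therefore increases (0.24 → 0.676).
Appropriate when false positives are costly — here, scrapping a good batch — wasted material and cost for no reason.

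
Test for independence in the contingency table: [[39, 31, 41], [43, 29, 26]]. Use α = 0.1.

χ² = 2.822. df = 2, critical = 4.605. Fail to reject H₀. No evidence of dependence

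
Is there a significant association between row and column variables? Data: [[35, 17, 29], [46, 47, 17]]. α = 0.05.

χ² = 14.621. df = 2, critical = 5.991. Reject H₀. Variables are dependent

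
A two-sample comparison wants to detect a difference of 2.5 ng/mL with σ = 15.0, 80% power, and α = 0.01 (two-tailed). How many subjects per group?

n per group = 2(z_α/2 + z_β)²σ²/d² = 2×(2.576 + 0.84)²×15.0²/2.5² = 840.2 → n = 841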